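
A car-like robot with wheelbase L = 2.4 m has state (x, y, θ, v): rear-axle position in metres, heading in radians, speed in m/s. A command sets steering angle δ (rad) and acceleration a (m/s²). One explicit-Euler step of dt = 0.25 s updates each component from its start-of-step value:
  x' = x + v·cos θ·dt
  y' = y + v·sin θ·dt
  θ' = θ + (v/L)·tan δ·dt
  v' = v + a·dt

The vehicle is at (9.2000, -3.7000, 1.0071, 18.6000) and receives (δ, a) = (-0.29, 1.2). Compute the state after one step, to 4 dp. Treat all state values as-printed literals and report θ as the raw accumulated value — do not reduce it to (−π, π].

(11.6846, 0.2306, 0.4289, 18.9000)

x' = 9.2000 + 18.6000·cos(1.0071)·0.25 = 11.6846
y' = -3.7000 + 18.6000·sin(1.0071)·0.25 = 0.2306
θ' = 1.0071 + (18.6000/2.4)·tan(-0.29)·0.25 = 0.4289
v' = 18.6000 + 1.2000·0.25 = 18.9000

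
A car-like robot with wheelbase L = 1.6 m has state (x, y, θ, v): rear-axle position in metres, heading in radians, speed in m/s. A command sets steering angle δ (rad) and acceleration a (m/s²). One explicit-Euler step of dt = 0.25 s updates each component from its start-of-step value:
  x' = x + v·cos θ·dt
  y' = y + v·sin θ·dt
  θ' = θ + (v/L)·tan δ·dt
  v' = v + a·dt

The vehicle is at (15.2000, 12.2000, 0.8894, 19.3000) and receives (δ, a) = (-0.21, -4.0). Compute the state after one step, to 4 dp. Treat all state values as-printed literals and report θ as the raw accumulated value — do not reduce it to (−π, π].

(18.2392, 15.9475, 0.2466, 18.3000)

x' = 15.2000 + 19.3000·cos(0.8894)·0.25 = 18.2392
y' = 12.2000 + 19.3000·sin(0.8894)·0.25 = 15.9475
θ' = 0.8894 + (19.3000/1.6)·tan(-0.21)·0.25 = 0.2466
v' = 19.3000 − 4.0000·0.25 = 18.3000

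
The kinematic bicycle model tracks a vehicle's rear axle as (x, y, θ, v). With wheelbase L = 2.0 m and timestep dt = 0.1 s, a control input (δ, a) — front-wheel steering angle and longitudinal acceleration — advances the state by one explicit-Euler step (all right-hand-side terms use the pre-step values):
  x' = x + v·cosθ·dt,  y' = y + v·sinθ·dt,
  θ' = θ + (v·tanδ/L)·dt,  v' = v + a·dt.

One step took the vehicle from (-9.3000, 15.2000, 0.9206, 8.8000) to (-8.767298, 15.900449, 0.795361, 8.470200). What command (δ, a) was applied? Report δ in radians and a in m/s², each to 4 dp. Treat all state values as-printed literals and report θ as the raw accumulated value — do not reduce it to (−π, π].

δ = -0.2773, a = -3.2980

a = (v'−v)/dt = (-0.329800)/0.1 = -3.2980
Δθ = θ'−θ = -0.125239;  (v·dt/L) = 8.8000·0.1/2.0 = 0.440000
tan δ = Δθ·L/(v·dt) = -0.284634  →  δ = -0.2773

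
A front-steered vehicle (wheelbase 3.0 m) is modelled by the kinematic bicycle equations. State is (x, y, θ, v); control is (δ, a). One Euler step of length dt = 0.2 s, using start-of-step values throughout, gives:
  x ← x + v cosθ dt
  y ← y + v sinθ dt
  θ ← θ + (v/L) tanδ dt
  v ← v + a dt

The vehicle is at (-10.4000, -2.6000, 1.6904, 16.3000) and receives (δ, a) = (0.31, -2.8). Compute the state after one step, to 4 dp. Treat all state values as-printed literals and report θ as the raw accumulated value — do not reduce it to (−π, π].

(-10.7890, 0.6367, 2.0385, 15.7400)

x' = -10.4000 + 16.3000·cos(1.6904)·0.2 = -10.7890
y' = -2.6000 + 16.3000·sin(1.6904)·0.2 = 0.6367
θ' = 1.6904 + (16.3000/3.0)·tan(0.31)·0.2 = 2.0385
v' = 16.3000 − 2.8000·0.2 = 15.7400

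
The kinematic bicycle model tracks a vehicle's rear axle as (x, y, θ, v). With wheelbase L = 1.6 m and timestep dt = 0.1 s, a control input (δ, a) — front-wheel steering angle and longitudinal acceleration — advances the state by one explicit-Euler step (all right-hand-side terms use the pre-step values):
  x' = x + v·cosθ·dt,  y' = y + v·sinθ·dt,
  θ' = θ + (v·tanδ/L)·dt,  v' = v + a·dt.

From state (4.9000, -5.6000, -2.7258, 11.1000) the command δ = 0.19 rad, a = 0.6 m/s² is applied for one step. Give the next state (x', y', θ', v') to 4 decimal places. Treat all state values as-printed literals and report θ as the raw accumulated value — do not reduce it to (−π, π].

(3.8846, -6.0483, -2.5924, 11.1600)

x' = 4.9000 + 11.1000·cos(-2.7258)·0.1 = 3.8846
y' = -5.6000 + 11.1000·sin(-2.7258)·0.1 = -6.0483
θ' = -2.7258 + (11.1000/1.6)·tan(0.19)·0.1 = -2.5924
v' = 11.1000 + 0.6000·0.1 = 11.1600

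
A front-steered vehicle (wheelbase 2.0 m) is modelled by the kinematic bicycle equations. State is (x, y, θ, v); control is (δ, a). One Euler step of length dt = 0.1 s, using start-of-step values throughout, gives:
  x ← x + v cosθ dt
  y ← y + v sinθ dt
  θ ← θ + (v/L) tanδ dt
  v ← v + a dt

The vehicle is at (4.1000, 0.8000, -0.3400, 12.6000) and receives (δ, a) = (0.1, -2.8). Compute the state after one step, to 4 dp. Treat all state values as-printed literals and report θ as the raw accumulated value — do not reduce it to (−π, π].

(5.2879, 0.3798, -0.2768, 12.3200)

x' = 4.1000 + 12.6000·cos(-0.3400)·0.1 = 5.2879
y' = 0.8000 + 12.6000·sin(-0.3400)·0.1 = 0.3798
θ' = -0.3400 + (12.6000/2.0)·tan(0.1)·0.1 = -0.2768
v' = 12.6000 − 2.8000·0.1 = 12.3200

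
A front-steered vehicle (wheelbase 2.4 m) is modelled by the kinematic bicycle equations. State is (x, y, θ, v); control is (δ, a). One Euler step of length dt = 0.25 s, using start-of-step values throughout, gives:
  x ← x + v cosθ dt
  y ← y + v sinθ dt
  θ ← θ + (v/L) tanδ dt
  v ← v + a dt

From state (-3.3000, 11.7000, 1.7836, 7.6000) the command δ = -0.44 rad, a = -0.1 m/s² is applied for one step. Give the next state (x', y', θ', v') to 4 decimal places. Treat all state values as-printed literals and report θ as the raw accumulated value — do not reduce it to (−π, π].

x' = -3.3000 + 7.6000·cos(1.7836)·0.25 = -3.7013
y' = 11.7000 + 7.6000·sin(1.7836)·0.25 = 13.5571
θ' = 1.7836 + (7.6000/2.4)·tan(-0.44)·0.25 = 1.4109
v' = 7.6000 − 0.1000·0.25 = 7.5750

(-3.7013, 13.5571, 1.4109, 7.5750)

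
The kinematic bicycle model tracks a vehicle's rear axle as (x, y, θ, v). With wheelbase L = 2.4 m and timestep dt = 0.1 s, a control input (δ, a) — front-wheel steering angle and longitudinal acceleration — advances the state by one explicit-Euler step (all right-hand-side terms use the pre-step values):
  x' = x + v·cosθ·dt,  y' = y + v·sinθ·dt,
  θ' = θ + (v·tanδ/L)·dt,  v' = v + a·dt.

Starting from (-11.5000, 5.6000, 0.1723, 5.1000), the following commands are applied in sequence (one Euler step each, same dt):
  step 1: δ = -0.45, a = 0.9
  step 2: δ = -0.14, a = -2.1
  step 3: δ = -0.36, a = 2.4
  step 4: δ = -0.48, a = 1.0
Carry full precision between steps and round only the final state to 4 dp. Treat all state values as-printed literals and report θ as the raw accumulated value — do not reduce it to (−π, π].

after step 1 (δ=-0.45, a=0.9): (-10.997552, 5.687439, 0.069651, 5.190000)
after step 2 (δ=-0.14, a=-2.1): (-10.479810, 5.723558, 0.039176, 4.980000)
after step 3 (δ=-0.36, a=2.4): (-9.982192, 5.743063, -0.038927, 5.220000)
after step 4 (δ=-0.48, a=1.0): (-9.460587, 5.722748, -0.152160, 5.320000)

(-9.4606, 5.7227, -0.1522, 5.3200)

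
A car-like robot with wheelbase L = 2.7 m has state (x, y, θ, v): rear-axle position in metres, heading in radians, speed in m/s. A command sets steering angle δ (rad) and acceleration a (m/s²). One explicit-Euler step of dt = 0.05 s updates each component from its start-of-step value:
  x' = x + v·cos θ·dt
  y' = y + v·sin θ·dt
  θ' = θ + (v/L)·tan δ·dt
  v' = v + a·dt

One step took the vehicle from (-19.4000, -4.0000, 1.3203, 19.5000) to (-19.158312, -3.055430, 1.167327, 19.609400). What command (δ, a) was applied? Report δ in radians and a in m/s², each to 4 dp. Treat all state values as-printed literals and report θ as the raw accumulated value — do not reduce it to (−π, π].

a = (v'−v)/dt = (0.109400)/0.05 = 2.1880
Δθ = θ'−θ = -0.152973;  (v·dt/L) = 19.5000·0.05/2.7 = 0.361111
tan δ = Δθ·L/(v·dt) = -0.423618  →  δ = -0.4007

δ = -0.4007, a = 2.1880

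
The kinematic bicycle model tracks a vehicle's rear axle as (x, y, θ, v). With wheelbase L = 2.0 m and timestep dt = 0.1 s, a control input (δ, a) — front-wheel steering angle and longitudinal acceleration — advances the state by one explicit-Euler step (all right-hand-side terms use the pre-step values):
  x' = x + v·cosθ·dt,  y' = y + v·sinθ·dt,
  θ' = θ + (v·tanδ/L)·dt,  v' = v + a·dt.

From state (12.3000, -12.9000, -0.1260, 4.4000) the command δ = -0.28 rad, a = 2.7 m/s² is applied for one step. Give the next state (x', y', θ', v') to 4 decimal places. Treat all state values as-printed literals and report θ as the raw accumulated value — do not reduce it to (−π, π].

x' = 12.3000 + 4.4000·cos(-0.1260)·0.1 = 12.7365
y' = -12.9000 + 4.4000·sin(-0.1260)·0.1 = -12.9553
θ' = -0.1260 + (4.4000/2.0)·tan(-0.28)·0.1 = -0.1893
v' = 4.4000 + 2.7000·0.1 = 4.6700

(12.7365, -12.9553, -0.1893, 4.6700)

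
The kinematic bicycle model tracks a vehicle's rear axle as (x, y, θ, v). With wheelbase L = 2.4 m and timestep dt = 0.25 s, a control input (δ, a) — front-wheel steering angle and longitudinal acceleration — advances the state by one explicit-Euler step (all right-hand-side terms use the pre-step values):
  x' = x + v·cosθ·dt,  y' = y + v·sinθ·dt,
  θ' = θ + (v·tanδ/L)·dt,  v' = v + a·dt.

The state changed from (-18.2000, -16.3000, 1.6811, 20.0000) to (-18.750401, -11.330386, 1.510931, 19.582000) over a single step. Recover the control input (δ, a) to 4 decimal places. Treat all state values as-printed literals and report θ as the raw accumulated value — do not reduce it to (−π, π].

a = (v'−v)/dt = (-0.418000)/0.25 = -1.6720
Δθ = θ'−θ = -0.170169;  (v·dt/L) = 20.0000·0.25/2.4 = 2.083333
tan δ = Δθ·L/(v·dt) = -0.081681  →  δ = -0.0815

δ = -0.0815, a = -1.6720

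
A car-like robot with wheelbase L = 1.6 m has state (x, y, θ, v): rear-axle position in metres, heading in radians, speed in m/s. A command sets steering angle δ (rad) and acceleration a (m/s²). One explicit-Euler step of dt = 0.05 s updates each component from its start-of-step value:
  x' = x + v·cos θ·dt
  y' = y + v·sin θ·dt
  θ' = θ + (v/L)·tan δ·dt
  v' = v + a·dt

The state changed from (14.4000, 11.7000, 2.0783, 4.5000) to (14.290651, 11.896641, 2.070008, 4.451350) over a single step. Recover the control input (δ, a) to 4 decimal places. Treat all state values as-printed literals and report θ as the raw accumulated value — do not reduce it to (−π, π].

a = (v'−v)/dt = (-0.048650)/0.05 = -0.9730
Δθ = θ'−θ = -0.008292;  (v·dt/L) = 4.5000·0.05/1.6 = 0.140625
tan δ = Δθ·L/(v·dt) = -0.058965  →  δ = -0.0589

δ = -0.0589, a = -0.9730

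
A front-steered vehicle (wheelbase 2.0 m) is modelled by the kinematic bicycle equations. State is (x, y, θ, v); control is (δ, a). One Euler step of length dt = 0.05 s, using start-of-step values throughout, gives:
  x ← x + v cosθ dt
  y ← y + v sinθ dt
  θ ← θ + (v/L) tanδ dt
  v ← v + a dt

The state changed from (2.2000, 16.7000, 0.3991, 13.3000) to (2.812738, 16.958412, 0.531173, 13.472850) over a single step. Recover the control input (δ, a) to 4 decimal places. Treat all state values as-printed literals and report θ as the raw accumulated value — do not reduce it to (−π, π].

δ = 0.3781, a = 3.4570

a = (v'−v)/dt = (0.172850)/0.05 = 3.4570
Δθ = θ'−θ = 0.132073;  (v·dt/L) = 13.3000·0.05/2.0 = 0.332500
tan δ = Δθ·L/(v·dt) = 0.397212  →  δ = 0.3781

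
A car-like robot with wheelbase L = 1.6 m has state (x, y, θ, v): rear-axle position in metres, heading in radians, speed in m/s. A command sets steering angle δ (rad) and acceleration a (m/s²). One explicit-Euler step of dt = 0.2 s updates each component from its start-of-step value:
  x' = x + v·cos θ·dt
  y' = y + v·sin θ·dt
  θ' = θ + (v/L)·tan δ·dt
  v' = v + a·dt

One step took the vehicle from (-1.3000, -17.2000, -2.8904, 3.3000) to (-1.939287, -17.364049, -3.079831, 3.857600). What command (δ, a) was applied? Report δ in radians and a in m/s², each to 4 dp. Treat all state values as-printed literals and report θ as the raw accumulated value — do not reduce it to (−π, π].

a = (v'−v)/dt = (0.557600)/0.2 = 2.7880
Δθ = θ'−θ = -0.189431;  (v·dt/L) = 3.3000·0.2/1.6 = 0.412500
tan δ = Δθ·L/(v·dt) = -0.459227  →  δ = -0.4305

δ = -0.4305, a = 2.7880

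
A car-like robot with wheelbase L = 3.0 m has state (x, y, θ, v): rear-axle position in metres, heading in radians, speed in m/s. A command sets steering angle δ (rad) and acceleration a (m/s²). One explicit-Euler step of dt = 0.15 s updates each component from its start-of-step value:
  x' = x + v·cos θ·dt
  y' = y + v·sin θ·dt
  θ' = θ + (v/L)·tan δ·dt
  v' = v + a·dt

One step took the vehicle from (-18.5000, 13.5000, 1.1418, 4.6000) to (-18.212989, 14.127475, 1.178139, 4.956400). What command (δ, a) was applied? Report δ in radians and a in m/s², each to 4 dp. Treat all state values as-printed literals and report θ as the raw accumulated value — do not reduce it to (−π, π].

a = (v'−v)/dt = (0.356400)/0.15 = 2.3760
Δθ = θ'−θ = 0.036339;  (v·dt/L) = 4.6000·0.15/3.0 = 0.230000
tan δ = Δθ·L/(v·dt) = 0.157996  →  δ = 0.1567

δ = 0.1567, a = 2.3760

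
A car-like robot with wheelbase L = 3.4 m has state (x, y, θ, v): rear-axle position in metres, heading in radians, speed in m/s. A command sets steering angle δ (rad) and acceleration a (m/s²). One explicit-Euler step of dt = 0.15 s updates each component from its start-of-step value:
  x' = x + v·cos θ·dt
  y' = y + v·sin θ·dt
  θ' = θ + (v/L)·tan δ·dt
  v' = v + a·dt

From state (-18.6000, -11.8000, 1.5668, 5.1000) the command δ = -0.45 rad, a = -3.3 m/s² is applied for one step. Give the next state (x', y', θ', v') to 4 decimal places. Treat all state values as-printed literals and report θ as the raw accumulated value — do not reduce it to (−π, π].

x' = -18.6000 + 5.1000·cos(1.5668)·0.15 = -18.5969
y' = -11.8000 + 5.1000·sin(1.5668)·0.15 = -11.0350
θ' = 1.5668 + (5.1000/3.4)·tan(-0.45)·0.15 = 1.4581
v' = 5.1000 − 3.3000·0.15 = 4.6050

(-18.5969, -11.0350, 1.4581, 4.6050)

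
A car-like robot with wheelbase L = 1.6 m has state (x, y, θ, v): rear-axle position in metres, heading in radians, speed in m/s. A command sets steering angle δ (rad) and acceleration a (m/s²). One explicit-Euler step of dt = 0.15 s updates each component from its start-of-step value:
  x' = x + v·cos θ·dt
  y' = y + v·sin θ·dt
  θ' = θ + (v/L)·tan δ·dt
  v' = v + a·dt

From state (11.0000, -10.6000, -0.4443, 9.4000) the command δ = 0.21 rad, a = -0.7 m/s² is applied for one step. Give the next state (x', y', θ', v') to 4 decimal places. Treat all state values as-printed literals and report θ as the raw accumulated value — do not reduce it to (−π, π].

(12.2731, -11.2061, -0.2565, 9.2950)

x' = 11.0000 + 9.4000·cos(-0.4443)·0.15 = 12.2731
y' = -10.6000 + 9.4000·sin(-0.4443)·0.15 = -11.2061
θ' = -0.4443 + (9.4000/1.6)·tan(0.21)·0.15 = -0.2565
v' = 9.4000 − 0.7000·0.15 = 9.2950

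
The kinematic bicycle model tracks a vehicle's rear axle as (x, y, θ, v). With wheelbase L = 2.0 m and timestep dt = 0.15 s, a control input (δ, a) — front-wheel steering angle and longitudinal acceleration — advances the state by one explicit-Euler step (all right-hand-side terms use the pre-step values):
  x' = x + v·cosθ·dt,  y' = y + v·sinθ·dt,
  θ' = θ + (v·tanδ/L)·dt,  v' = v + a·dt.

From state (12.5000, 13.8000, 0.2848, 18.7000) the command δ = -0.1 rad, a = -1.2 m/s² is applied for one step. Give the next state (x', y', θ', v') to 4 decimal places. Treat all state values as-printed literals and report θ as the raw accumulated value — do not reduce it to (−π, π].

x' = 12.5000 + 18.7000·cos(0.2848)·0.15 = 15.1920
y' = 13.8000 + 18.7000·sin(0.2848)·0.15 = 14.5881
θ' = 0.2848 + (18.7000/2.0)·tan(-0.1)·0.15 = 0.1441
v' = 18.7000 − 1.2000·0.15 = 18.5200

(15.1920, 14.5881, 0.1441, 18.5200)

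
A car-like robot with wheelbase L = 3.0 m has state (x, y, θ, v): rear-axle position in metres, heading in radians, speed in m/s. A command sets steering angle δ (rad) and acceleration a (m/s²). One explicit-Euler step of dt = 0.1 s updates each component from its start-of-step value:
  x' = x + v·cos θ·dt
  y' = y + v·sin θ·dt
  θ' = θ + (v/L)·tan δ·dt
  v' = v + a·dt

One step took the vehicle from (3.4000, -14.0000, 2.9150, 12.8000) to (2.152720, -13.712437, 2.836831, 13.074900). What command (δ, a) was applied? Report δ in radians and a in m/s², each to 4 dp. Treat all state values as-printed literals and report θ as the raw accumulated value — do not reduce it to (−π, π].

a = (v'−v)/dt = (0.274900)/0.1 = 2.7490
Δθ = θ'−θ = -0.078169;  (v·dt/L) = 12.8000·0.1/3.0 = 0.426667
tan δ = Δθ·L/(v·dt) = -0.183209  →  δ = -0.1812

δ = -0.1812, a = 2.7490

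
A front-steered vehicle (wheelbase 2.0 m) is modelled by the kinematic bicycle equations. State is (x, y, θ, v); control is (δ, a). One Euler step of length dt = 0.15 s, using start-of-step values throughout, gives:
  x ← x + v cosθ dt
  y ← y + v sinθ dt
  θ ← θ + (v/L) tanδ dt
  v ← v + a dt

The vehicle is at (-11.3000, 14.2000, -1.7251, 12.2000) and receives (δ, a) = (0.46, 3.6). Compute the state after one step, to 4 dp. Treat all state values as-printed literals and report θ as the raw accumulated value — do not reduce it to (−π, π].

(-11.5813, 12.3917, -1.2718, 12.7400)

x' = -11.3000 + 12.2000·cos(-1.7251)·0.15 = -11.5813
y' = 14.2000 + 12.2000·sin(-1.7251)·0.15 = 12.3917
θ' = -1.7251 + (12.2000/2.0)·tan(0.46)·0.15 = -1.2718
v' = 12.2000 + 3.6000·0.15 = 12.7400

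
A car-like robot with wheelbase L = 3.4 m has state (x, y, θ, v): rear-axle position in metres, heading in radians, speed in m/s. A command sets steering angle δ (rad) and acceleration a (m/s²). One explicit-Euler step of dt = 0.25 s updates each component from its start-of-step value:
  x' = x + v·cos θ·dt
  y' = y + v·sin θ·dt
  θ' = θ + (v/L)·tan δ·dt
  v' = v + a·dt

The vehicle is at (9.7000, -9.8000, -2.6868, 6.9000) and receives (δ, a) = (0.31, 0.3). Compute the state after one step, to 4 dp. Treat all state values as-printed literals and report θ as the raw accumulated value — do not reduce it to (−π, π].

x' = 9.7000 + 6.9000·cos(-2.6868)·0.25 = 8.1503
y' = -9.8000 + 6.9000·sin(-2.6868)·0.25 = -10.5578
θ' = -2.6868 + (6.9000/3.4)·tan(0.31)·0.25 = -2.5243
v' = 6.9000 + 0.3000·0.25 = 6.9750

(8.1503, -10.5578, -2.5243, 6.9750)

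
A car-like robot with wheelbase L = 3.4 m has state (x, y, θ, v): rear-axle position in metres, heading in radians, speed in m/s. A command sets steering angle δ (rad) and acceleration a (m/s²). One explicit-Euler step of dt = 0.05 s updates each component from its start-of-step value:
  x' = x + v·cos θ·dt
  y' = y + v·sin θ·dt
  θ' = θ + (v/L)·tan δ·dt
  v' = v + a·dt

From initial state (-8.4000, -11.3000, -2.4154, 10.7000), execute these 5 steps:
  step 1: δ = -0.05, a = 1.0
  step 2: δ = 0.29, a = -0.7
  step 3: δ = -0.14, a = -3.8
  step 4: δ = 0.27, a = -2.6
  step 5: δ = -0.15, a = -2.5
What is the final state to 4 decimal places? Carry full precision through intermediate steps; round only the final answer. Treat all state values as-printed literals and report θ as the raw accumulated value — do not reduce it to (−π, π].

(-10.3457, -13.1041, -2.3786, 10.2700)

after step 1 (δ=-0.05, a=1.0): (-8.800024, -11.655255, -2.423274, 10.750000)
after step 2 (δ=0.29, a=-0.7): (-9.204715, -12.008994, -2.376099, 10.715000)
after step 3 (δ=-0.14, a=-3.8): (-9.591012, -12.380212, -2.398304, 10.525000)
after step 4 (δ=0.27, a=-2.6): (-9.978462, -12.736332, -2.355468, 10.395000)
after step 5 (δ=-0.15, a=-2.5): (-10.345714, -13.104117, -2.378571, 10.270000)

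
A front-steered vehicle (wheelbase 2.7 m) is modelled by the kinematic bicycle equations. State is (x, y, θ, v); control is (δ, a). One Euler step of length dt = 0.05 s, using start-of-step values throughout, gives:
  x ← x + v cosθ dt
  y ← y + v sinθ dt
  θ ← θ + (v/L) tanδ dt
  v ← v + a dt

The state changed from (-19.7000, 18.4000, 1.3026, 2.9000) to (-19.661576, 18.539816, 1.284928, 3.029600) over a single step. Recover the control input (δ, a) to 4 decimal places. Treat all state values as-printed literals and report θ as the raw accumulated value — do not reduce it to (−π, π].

a = (v'−v)/dt = (0.129600)/0.05 = 2.5920
Δθ = θ'−θ = -0.017672;  (v·dt/L) = 2.9000·0.05/2.7 = 0.053704
tan δ = Δθ·L/(v·dt) = -0.329065  →  δ = -0.3179

δ = -0.3179, a = 2.5920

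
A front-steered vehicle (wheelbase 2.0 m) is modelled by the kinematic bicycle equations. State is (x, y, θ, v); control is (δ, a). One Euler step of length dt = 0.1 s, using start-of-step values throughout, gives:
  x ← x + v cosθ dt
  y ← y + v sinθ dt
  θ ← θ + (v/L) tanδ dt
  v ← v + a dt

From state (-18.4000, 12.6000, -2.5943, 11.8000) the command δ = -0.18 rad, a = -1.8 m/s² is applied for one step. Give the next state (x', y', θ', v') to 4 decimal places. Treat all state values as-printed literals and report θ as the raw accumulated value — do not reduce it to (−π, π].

x' = -18.4000 + 11.8000·cos(-2.5943)·0.1 = -19.4076
y' = 12.6000 + 11.8000·sin(-2.5943)·0.1 = 11.9860
θ' = -2.5943 + (11.8000/2.0)·tan(-0.18)·0.1 = -2.7017
v' = 11.8000 − 1.8000·0.1 = 11.6200

(-19.4076, 11.9860, -2.7017, 11.6200)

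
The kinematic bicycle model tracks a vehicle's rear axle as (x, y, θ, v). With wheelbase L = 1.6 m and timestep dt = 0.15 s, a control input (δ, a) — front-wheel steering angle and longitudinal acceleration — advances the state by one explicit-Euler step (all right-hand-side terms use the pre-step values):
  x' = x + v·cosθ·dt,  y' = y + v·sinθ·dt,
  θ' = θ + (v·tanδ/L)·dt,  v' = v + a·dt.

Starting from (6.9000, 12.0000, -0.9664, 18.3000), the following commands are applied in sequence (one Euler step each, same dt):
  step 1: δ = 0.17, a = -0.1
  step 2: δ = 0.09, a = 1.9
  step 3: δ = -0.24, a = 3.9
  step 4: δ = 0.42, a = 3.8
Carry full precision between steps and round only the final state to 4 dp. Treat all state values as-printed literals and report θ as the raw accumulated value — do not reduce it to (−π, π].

(14.7147, 4.3309, -0.1413, 19.7250)

after step 1 (δ=0.17, a=-0.1): (8.459889, 9.741290, -0.671901, 18.285000)
after step 2 (δ=0.09, a=1.9): (10.606473, 8.033996, -0.517204, 18.570000)
after step 3 (δ=-0.24, a=3.9): (13.027645, 6.656701, -0.943240, 19.155000)
after step 4 (δ=0.42, a=3.8): (14.714726, 4.330907, -0.141294, 19.725000)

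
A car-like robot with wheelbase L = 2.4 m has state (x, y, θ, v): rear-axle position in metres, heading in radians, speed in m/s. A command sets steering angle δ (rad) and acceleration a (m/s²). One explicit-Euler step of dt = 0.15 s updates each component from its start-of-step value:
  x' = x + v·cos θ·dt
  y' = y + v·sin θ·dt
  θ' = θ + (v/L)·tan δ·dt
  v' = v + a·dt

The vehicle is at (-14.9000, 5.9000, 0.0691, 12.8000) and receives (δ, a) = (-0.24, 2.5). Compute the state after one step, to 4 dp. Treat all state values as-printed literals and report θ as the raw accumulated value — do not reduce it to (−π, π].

x' = -14.9000 + 12.8000·cos(0.0691)·0.15 = -12.9846
y' = 5.9000 + 12.8000·sin(0.0691)·0.15 = 6.0326
θ' = 0.0691 + (12.8000/2.4)·tan(-0.24)·0.15 = -0.1267
v' = 12.8000 + 2.5000·0.15 = 13.1750

(-12.9846, 6.0326, -0.1267, 13.1750)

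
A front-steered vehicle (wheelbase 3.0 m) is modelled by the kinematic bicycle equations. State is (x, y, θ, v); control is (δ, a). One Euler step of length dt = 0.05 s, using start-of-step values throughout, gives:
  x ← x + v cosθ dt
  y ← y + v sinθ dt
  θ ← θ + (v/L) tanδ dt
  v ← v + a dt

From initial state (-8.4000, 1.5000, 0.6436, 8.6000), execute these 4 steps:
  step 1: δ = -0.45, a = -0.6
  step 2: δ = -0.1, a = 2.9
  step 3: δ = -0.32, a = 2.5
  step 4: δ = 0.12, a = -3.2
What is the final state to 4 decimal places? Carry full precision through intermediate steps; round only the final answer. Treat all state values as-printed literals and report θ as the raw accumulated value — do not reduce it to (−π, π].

(-6.9418, 2.4388, 0.5297, 8.6800)

after step 1 (δ=-0.45, a=-0.6): (-8.056026, 1.758034, 0.574362, 8.570000)
after step 2 (δ=-0.1, a=2.9): (-7.696283, 1.990838, 0.560031, 8.715000)
after step 3 (δ=-0.32, a=2.5): (-7.327099, 2.222314, 0.511897, 8.840000)
after step 4 (δ=0.12, a=-3.2): (-6.941756, 2.438819, 0.529662, 8.680000)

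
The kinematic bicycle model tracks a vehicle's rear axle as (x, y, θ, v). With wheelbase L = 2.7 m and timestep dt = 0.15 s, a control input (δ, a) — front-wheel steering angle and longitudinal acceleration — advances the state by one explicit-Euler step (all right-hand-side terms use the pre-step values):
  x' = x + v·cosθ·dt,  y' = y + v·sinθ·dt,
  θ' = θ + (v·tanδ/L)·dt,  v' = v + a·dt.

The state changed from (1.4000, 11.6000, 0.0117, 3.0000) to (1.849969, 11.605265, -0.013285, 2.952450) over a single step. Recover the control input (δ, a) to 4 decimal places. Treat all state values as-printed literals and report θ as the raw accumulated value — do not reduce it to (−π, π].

a = (v'−v)/dt = (-0.047550)/0.15 = -0.3170
Δθ = θ'−θ = -0.024985;  (v·dt/L) = 3.0000·0.15/2.7 = 0.166667
tan δ = Δθ·L/(v·dt) = -0.149910  →  δ = -0.1488

δ = -0.1488, a = -0.3170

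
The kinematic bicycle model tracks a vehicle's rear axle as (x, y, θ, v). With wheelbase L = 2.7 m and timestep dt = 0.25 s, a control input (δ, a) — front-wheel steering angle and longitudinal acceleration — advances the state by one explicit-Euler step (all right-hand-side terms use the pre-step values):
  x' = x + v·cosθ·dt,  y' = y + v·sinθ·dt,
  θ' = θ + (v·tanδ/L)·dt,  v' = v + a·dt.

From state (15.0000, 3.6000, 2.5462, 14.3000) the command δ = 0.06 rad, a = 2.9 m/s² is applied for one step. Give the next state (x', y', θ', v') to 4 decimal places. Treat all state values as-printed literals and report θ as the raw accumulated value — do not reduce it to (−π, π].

(12.0402, 5.6050, 2.6257, 15.0250)

x' = 15.0000 + 14.3000·cos(2.5462)·0.25 = 12.0402
y' = 3.6000 + 14.3000·sin(2.5462)·0.25 = 5.6050
θ' = 2.5462 + (14.3000/2.7)·tan(0.06)·0.25 = 2.6257
v' = 14.3000 + 2.9000·0.25 = 15.0250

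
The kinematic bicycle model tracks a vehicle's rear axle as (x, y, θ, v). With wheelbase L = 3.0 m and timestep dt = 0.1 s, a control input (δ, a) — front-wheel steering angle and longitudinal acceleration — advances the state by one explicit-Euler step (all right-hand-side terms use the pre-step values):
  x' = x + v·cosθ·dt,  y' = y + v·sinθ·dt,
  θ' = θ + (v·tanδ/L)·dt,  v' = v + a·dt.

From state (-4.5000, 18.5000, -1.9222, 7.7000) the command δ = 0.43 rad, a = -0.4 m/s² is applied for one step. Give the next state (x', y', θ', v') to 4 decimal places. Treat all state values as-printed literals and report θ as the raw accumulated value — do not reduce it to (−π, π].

x' = -4.5000 + 7.7000·cos(-1.9222)·0.1 = -4.7650
y' = 18.5000 + 7.7000·sin(-1.9222)·0.1 = 17.7771
θ' = -1.9222 + (7.7000/3.0)·tan(0.43)·0.1 = -1.8045
v' = 7.7000 − 0.4000·0.1 = 7.6600

(-4.7650, 17.7771, -1.8045, 7.6600)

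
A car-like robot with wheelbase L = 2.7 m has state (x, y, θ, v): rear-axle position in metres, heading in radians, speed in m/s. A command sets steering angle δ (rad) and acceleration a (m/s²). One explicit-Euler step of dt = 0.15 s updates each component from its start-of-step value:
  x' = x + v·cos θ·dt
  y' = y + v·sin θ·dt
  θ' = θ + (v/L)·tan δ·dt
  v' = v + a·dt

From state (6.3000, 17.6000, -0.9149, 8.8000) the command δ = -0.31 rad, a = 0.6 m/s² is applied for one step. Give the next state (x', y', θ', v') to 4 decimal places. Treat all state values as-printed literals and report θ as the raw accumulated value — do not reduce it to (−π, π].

(7.1050, 16.5539, -1.0715, 8.8900)

x' = 6.3000 + 8.8000·cos(-0.9149)·0.15 = 7.1050
y' = 17.6000 + 8.8000·sin(-0.9149)·0.15 = 16.5539
θ' = -0.9149 + (8.8000/2.7)·tan(-0.31)·0.15 = -1.0715
v' = 8.8000 + 0.6000·0.15 = 8.8900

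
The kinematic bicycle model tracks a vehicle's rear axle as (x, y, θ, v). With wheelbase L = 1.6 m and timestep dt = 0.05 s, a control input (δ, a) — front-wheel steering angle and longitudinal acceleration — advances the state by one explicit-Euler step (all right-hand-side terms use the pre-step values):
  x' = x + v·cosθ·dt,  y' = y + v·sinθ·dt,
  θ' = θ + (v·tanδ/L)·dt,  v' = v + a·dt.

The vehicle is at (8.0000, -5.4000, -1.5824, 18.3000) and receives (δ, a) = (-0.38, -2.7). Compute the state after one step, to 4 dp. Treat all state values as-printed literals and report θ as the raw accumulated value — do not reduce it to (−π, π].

(7.9894, -6.3149, -1.8108, 18.1650)

x' = 8.0000 + 18.3000·cos(-1.5824)·0.05 = 7.9894
y' = -5.4000 + 18.3000·sin(-1.5824)·0.05 = -6.3149
θ' = -1.5824 + (18.3000/1.6)·tan(-0.38)·0.05 = -1.8108
v' = 18.3000 − 2.7000·0.05 = 18.1650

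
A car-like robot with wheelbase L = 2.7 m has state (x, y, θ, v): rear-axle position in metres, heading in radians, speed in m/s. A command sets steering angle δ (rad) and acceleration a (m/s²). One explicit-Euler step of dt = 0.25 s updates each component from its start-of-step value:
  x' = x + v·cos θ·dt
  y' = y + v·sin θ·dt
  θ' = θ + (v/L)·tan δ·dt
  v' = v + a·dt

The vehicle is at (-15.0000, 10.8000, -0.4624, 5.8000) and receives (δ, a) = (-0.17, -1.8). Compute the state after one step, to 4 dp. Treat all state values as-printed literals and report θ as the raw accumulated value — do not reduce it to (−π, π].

x' = -15.0000 + 5.8000·cos(-0.4624)·0.25 = -13.7023
y' = 10.8000 + 5.8000·sin(-0.4624)·0.25 = 10.1532
θ' = -0.4624 + (5.8000/2.7)·tan(-0.17)·0.25 = -0.5546
v' = 5.8000 − 1.8000·0.25 = 5.3500

(-13.7023, 10.1532, -0.5546, 5.3500)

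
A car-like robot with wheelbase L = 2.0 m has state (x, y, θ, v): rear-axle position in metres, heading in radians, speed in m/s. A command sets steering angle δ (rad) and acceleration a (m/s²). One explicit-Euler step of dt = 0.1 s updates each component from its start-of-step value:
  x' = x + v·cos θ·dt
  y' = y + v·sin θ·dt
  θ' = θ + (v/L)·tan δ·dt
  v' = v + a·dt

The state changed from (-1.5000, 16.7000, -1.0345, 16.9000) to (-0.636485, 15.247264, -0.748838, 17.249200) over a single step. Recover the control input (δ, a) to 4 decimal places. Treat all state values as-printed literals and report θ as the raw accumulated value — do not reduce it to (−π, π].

δ = 0.3260, a = 3.4920

a = (v'−v)/dt = (0.349200)/0.1 = 3.4920
Δθ = θ'−θ = 0.285662;  (v·dt/L) = 16.9000·0.1/2.0 = 0.845000
tan δ = Δθ·L/(v·dt) = 0.338062  →  δ = 0.3260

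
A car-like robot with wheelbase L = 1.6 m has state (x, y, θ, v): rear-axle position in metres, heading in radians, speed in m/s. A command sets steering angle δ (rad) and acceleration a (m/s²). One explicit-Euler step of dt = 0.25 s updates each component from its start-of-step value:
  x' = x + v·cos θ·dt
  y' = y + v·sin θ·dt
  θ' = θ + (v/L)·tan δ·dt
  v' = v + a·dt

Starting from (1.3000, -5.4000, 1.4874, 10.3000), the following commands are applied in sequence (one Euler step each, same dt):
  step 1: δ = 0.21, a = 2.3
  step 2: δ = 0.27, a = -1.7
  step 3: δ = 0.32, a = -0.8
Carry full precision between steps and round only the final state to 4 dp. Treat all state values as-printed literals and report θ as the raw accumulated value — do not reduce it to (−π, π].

(-0.9255, 1.7406, 2.8418, 10.2500)

after step 1 (δ=0.21, a=2.3): (1.514497, -2.833949, 1.830426, 10.875000)
after step 2 (δ=0.27, a=-1.7): (0.816532, -0.206318, 2.300699, 10.450000)
after step 3 (δ=0.32, a=-0.8): (-0.925475, 1.740620, 2.841795, 10.250000)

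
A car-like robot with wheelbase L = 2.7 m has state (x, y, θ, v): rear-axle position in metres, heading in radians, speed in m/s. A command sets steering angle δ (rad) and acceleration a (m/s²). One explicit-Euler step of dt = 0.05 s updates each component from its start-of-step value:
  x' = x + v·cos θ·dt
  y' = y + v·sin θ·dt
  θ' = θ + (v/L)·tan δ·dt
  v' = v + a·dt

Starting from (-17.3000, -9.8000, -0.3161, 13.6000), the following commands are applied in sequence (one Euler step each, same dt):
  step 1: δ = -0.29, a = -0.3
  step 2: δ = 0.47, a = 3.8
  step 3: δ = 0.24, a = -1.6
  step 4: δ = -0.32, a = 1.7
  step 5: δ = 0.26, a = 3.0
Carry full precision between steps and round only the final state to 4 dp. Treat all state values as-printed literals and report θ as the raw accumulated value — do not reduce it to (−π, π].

(-14.0286, -10.7803, -0.2172, 13.9300)

after step 1 (δ=-0.29, a=-0.3): (-16.653691, -10.011386, -0.391256, 13.585000)
after step 2 (δ=0.47, a=3.8): (-16.025771, -10.270418, -0.263465, 13.775000)
after step 3 (δ=0.24, a=-1.6): (-15.360787, -10.449787, -0.201039, 13.695000)
after step 4 (δ=-0.32, a=1.7): (-14.689828, -10.586524, -0.285083, 13.780000)
after step 5 (δ=0.26, a=3.0): (-14.028638, -10.780296, -0.217199, 13.930000)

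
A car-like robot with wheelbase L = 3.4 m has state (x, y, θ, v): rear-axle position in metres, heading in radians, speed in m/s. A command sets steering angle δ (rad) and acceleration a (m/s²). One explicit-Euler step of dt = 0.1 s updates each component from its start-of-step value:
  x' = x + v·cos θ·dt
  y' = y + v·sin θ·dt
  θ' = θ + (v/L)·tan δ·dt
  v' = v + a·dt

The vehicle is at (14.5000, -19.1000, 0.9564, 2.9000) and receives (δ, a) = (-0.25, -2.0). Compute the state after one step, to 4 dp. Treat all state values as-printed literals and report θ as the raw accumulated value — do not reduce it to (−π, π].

x' = 14.5000 + 2.9000·cos(0.9564)·0.1 = 14.6672
y' = -19.1000 + 2.9000·sin(0.9564)·0.1 = -18.8630
θ' = 0.9564 + (2.9000/3.4)·tan(-0.25)·0.1 = 0.9346
v' = 2.9000 − 2.0000·0.1 = 2.7000

(14.6672, -18.8630, 0.9346, 2.7000)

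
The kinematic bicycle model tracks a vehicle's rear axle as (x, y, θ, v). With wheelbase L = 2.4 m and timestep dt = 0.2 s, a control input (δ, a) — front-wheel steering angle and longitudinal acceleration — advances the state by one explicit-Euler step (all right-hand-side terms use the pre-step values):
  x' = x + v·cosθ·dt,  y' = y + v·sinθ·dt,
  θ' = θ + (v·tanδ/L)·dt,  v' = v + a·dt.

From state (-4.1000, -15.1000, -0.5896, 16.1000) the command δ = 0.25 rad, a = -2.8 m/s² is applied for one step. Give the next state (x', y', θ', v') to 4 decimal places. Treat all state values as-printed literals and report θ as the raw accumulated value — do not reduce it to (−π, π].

x' = -4.1000 + 16.1000·cos(-0.5896)·0.2 = -1.4237
y' = -15.1000 + 16.1000·sin(-0.5896)·0.2 = -16.8904
θ' = -0.5896 + (16.1000/2.4)·tan(0.25)·0.2 = -0.2470
v' = 16.1000 − 2.8000·0.2 = 15.5400

(-1.4237, -16.8904, -0.2470, 15.5400)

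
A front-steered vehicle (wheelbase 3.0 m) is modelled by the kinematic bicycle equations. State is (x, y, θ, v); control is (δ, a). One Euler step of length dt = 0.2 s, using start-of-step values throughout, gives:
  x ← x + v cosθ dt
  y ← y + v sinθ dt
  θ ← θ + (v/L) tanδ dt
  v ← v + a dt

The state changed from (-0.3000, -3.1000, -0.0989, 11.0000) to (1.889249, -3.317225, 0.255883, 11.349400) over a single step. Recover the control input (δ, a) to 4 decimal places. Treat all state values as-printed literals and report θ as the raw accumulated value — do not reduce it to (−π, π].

δ = 0.4506, a = 1.7470

a = (v'−v)/dt = (0.349400)/0.2 = 1.7470
Δθ = θ'−θ = 0.354783;  (v·dt/L) = 11.0000·0.2/3.0 = 0.733333
tan δ = Δθ·L/(v·dt) = 0.483795  →  δ = 0.4506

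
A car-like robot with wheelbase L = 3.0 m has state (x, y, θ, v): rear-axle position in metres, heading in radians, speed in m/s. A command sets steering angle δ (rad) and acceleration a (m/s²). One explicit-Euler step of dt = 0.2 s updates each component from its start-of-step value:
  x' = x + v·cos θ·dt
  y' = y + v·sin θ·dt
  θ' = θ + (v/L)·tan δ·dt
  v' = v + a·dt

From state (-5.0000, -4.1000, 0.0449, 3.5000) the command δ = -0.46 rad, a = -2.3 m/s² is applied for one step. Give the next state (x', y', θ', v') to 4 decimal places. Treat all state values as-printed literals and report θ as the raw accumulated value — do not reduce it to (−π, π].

x' = -5.0000 + 3.5000·cos(0.0449)·0.2 = -4.3007
y' = -4.1000 + 3.5000·sin(0.0449)·0.2 = -4.0686
θ' = 0.0449 + (3.5000/3.0)·tan(-0.46)·0.2 = -0.0707
v' = 3.5000 − 2.3000·0.2 = 3.0400

(-4.3007, -4.0686, -0.0707, 3.0400)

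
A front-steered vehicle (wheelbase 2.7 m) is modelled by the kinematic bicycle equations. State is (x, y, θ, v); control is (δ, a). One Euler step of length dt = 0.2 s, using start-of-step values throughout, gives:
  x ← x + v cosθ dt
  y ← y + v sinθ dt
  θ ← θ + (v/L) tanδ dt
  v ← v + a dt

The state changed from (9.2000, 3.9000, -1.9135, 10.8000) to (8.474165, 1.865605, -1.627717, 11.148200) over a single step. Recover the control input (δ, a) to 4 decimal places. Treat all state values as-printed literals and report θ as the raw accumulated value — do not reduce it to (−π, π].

δ = 0.3431, a = 1.7410

a = (v'−v)/dt = (0.348200)/0.2 = 1.7410
Δθ = θ'−θ = 0.285783;  (v·dt/L) = 10.8000·0.2/2.7 = 0.800000
tan δ = Δθ·L/(v·dt) = 0.357229  →  δ = 0.3431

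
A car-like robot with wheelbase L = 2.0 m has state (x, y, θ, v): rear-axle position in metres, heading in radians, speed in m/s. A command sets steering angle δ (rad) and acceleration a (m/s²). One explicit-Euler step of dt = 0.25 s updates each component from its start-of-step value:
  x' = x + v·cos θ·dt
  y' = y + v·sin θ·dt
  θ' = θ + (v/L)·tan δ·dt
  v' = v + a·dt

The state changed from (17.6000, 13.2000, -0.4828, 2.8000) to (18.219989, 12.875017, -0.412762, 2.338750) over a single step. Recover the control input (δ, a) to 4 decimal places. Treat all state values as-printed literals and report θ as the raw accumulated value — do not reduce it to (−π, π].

a = (v'−v)/dt = (-0.461250)/0.25 = -1.8450
Δθ = θ'−θ = 0.070038;  (v·dt/L) = 2.8000·0.25/2.0 = 0.350000
tan δ = Δθ·L/(v·dt) = 0.200109  →  δ = 0.1975

δ = 0.1975, a = -1.8450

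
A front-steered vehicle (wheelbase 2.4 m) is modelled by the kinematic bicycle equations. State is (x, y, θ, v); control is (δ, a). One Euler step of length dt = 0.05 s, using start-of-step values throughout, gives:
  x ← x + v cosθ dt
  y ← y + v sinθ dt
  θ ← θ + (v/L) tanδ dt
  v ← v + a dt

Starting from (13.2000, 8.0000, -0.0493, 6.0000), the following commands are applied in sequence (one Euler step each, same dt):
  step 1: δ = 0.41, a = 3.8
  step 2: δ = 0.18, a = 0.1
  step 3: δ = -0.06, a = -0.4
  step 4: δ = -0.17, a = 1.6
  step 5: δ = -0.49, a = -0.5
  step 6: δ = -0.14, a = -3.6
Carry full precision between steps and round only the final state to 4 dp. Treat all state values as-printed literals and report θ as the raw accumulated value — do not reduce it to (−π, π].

after step 1 (δ=0.41, a=3.8): (13.499636, 7.985216, 0.005029, 6.190000)
after step 2 (δ=0.18, a=0.1): (13.809132, 7.986772, 0.028495, 6.195000)
after step 3 (δ=-0.06, a=-0.4): (14.118756, 7.995598, 0.020742, 6.175000)
after step 4 (δ=-0.17, a=1.6): (14.427439, 8.002001, -0.001341, 6.255000)
after step 5 (δ=-0.49, a=-0.5): (14.740189, 8.001582, -0.070848, 6.230000)
after step 6 (δ=-0.14, a=-3.6): (15.050908, 7.979532, -0.089138, 6.050000)

(15.0509, 7.9795, -0.0891, 6.0500)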